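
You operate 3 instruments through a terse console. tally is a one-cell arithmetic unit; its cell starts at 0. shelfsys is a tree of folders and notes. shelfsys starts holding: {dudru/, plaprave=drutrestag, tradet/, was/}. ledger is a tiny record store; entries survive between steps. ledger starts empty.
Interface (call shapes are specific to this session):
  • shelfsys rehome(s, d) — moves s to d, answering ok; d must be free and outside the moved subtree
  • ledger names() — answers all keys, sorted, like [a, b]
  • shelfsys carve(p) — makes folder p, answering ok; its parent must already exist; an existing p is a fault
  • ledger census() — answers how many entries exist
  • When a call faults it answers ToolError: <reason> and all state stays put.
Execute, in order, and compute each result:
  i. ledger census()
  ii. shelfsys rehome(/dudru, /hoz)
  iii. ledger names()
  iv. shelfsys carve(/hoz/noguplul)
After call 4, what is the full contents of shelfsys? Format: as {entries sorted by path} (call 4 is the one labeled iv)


Answer: {hoz/, hoz/noguplul/, plaprave=drutrestag, tradet/, was/}

Derivation:
Step: ledger census[]
Result: 0
Step: shelfsys rehome[s→/dudru; d→/hoz]
Result: ok
Step: ledger names[]
Result: []
Step: shelfsys carve[p→/hoz/noguplul]
Result: ok


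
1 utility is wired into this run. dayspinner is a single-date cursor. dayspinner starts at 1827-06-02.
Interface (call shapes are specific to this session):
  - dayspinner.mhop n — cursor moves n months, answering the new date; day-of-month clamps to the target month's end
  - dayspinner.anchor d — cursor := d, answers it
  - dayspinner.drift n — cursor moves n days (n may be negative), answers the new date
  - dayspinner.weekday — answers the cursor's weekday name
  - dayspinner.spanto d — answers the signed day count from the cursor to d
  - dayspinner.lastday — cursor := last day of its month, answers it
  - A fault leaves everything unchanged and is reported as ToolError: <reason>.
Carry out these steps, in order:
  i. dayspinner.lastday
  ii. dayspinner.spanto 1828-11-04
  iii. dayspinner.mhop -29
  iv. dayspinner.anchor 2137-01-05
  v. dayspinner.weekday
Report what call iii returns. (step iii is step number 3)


Answer: 1825-01-30

Derivation:
CALL dayspinner.lastday[]
RET  1827-06-30
CALL dayspinner.spanto[d→1828-11-04]
RET  493
CALL dayspinner.mhop[n→-29]
RET  1825-01-30
CALL dayspinner.anchor[d→2137-01-05]
RET  2137-01-05
CALL dayspinner.weekday[]
RET  Saturday


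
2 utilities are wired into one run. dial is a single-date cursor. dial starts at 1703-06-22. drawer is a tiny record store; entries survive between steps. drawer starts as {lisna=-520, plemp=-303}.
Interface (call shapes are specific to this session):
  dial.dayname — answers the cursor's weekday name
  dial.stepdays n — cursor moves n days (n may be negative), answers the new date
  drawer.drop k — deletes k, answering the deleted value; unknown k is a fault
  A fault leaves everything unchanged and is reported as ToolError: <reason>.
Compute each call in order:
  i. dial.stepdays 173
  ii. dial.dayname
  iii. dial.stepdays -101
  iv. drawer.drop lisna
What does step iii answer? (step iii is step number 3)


// 1. stepdays(n→173) == 1703-12-12
// 2. dayname() == Wednesday
// 3. stepdays(n→-101) == 1703-09-02
// 4. drop(k→lisna) == -520

Answer: 1703-09-02


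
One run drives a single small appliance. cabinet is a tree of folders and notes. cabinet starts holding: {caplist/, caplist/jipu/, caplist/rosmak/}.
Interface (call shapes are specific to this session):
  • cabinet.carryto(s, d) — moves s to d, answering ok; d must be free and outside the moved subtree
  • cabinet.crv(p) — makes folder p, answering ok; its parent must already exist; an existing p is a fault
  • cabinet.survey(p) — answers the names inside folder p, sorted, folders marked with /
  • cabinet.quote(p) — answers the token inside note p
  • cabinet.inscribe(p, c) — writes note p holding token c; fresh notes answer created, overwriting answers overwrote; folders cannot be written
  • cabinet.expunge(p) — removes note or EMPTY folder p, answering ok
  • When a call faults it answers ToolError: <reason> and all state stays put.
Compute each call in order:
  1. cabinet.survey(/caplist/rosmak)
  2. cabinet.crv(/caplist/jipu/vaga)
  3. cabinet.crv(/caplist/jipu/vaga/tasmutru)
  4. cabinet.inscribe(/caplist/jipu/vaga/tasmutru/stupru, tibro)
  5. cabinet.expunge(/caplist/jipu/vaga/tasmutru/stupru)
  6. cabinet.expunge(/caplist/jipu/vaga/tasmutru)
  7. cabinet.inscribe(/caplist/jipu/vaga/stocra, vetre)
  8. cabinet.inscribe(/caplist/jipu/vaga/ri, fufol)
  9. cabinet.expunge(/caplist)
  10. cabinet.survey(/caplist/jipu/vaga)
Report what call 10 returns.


# cabinet.survey(p: /caplist/rosmak) ~> []
# cabinet.crv(p: /caplist/jipu/vaga) ~> ok
# cabinet.crv(p: /caplist/jipu/vaga/tasmutru) ~> ok
# cabinet.inscribe(p: /caplist/jipu/vaga/tasmutru/stupru, c: tibro) ~> created
# cabinet.expunge(p: /caplist/jipu/vaga/tasmutru/stupru) ~> ok
# cabinet.expunge(p: /caplist/jipu/vaga/tasmutru) ~> ok
# cabinet.inscribe(p: /caplist/jipu/vaga/stocra, c: vetre) ~> created
# cabinet.inscribe(p: /caplist/jipu/vaga/ri, c: fufol) ~> created
# cabinet.expunge(p: /caplist) ~> ToolError: not empty
# cabinet.survey(p: /caplist/jipu/vaga) ~> [ri, stocra]

Answer: [ri, stocra]


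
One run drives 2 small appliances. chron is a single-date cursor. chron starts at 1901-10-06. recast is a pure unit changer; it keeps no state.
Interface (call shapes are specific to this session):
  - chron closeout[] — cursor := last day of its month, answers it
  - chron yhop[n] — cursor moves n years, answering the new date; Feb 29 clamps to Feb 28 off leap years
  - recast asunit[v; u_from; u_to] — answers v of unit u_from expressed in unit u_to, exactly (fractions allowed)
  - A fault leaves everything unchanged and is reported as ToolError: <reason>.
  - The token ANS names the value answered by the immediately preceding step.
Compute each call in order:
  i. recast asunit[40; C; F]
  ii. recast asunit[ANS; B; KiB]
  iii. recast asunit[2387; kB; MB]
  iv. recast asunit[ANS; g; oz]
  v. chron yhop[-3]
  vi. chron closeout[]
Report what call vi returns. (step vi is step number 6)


// recast asunit(v→40, u_from→C, u_to→F) == 104
// recast asunit(v→ANS, u_from→B, u_to→KiB) == 13/128
// recast asunit(v→2387, u_from→kB, u_to→MB) == 2387/1000
// recast asunit(v→ANS, u_from→g, u_to→oz) == 49600/589081
// chron yhop(n→-3) == 1898-10-06
// chron closeout() == 1898-10-31

Answer: 1898-10-31


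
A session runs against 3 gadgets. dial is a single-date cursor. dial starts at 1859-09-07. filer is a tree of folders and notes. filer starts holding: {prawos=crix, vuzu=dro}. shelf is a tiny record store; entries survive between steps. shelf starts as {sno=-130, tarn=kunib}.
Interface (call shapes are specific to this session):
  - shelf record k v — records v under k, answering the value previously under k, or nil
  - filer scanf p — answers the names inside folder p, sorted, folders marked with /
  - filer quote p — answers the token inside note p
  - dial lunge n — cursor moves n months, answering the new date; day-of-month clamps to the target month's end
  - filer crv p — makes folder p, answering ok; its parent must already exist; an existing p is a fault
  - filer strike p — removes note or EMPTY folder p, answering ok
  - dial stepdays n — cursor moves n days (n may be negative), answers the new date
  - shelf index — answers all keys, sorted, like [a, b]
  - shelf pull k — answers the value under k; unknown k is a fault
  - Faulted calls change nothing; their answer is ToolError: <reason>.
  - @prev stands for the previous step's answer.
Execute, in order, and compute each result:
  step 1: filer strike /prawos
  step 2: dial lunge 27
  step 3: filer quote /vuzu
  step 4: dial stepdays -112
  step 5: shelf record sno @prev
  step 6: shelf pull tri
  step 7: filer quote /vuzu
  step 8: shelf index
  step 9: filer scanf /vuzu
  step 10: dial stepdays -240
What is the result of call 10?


[in] filer strike p→/prawos
:: ok
[in] dial lunge n→27
:: 1861-12-07
[in] filer quote p→/vuzu
:: dro
[in] dial stepdays n→-112
:: 1861-08-17
[in] shelf record k→sno v→@prev
:: -130
[in] shelf pull k→tri
:: ToolError: no such key tri
[in] filer quote p→/vuzu
:: dro
[in] shelf index
:: [sno, tarn]
[in] filer scanf p→/vuzu
:: ToolError: not a directory
[in] dial stepdays n→-240
:: 1860-12-20

Answer: 1860-12-20


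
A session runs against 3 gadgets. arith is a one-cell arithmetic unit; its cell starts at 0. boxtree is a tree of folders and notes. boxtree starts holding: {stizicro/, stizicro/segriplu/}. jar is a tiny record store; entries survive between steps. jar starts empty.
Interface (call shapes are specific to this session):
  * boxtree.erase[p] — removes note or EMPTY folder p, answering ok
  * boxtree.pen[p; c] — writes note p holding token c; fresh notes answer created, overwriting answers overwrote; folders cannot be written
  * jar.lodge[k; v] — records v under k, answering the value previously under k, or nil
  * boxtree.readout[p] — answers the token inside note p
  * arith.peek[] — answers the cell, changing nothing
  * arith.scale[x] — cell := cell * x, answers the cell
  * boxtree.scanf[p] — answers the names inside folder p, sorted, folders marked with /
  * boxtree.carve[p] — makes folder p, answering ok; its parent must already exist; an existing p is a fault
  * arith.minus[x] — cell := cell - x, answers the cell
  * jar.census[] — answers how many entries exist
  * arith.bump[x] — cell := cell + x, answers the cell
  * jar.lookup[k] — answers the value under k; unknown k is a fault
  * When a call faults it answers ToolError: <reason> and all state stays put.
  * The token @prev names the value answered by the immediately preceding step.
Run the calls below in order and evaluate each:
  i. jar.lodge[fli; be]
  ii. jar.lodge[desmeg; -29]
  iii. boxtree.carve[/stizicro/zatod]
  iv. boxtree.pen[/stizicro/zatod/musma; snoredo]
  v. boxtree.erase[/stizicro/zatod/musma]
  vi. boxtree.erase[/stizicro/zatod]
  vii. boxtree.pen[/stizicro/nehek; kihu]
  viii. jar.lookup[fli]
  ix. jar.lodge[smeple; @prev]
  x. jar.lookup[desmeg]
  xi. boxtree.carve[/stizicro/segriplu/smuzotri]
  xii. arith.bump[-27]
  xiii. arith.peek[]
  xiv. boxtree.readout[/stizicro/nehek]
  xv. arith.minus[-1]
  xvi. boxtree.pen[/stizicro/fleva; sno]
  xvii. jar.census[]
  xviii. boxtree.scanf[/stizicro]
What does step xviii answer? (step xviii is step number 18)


% jar.lodge k: fli v: be
= nil
% jar.lodge k: desmeg v: -29
= nil
% boxtree.carve p: /stizicro/zatod
= ok
% boxtree.pen p: /stizicro/zatod/musma c: snoredo
= created
% boxtree.erase p: /stizicro/zatod/musma
= ok
% boxtree.erase p: /stizicro/zatod
= ok
% boxtree.pen p: /stizicro/nehek c: kihu
= created
% jar.lookup k: fli
= be
% jar.lodge k: smeple v: @prev
= nil
% jar.lookup k: desmeg
= -29
% boxtree.carve p: /stizicro/segriplu/smuzotri
= ok
% arith.bump x: -27
= -27
% arith.peek
= -27
% boxtree.readout p: /stizicro/nehek
= kihu
% arith.minus x: -1
= -26
% boxtree.pen p: /stizicro/fleva c: sno
= created
% jar.census
= 3
% boxtree.scanf p: /stizicro
= [fleva, nehek, segriplu/]

Answer: [fleva, nehek, segriplu/]


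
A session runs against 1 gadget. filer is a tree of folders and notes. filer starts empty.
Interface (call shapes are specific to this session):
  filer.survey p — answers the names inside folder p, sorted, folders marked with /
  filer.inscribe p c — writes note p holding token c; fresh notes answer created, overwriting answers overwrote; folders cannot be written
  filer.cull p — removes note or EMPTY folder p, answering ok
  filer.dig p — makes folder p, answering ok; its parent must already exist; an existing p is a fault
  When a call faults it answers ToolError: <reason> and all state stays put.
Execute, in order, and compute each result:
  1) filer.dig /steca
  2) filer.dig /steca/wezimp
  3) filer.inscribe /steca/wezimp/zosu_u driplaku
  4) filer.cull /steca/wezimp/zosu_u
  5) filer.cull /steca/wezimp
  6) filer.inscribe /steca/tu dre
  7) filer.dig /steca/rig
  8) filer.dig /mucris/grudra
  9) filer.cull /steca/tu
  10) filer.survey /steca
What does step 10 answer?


Answer: [rig/]

Derivation:
>>> filer.dig p=/steca
  ok
>>> filer.dig p=/steca/wezimp
  ok
>>> filer.inscribe p=/steca/wezimp/zosu_u c=driplaku
  created
>>> filer.cull p=/steca/wezimp/zosu_u
  ok
>>> filer.cull p=/steca/wezimp
  ok
>>> filer.inscribe p=/steca/tu c=dre
  created
>>> filer.dig p=/steca/rig
  ok
>>> filer.dig p=/mucris/grudra
  ToolError: no parent
>>> filer.cull p=/steca/tu
  ok
>>> filer.survey p=/steca
  [rig/]


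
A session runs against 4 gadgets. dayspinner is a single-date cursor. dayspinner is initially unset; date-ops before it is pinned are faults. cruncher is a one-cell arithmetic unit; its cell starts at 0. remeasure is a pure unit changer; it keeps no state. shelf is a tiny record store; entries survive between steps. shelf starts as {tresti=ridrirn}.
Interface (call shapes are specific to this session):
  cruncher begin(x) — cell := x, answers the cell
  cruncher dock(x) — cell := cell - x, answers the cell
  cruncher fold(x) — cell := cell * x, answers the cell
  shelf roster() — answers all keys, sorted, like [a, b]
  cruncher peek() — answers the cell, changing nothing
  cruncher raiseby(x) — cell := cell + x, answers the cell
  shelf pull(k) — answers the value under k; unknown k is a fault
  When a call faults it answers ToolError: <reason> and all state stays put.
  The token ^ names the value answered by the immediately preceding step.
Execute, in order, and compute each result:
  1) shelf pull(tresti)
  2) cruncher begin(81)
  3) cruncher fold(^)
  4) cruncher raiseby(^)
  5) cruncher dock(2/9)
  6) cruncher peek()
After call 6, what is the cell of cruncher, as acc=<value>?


Answer: acc=118096/9

Derivation:
·→ shelf pull(k=tresti)
·← ridrirn
·→ cruncher begin(x=81)
·← 81
·→ cruncher fold(x=^)
·← 6561
·→ cruncher raiseby(x=^)
·← 13122
·→ cruncher dock(x=2/9)
·← 118096/9
·→ cruncher peek()
·← 118096/9


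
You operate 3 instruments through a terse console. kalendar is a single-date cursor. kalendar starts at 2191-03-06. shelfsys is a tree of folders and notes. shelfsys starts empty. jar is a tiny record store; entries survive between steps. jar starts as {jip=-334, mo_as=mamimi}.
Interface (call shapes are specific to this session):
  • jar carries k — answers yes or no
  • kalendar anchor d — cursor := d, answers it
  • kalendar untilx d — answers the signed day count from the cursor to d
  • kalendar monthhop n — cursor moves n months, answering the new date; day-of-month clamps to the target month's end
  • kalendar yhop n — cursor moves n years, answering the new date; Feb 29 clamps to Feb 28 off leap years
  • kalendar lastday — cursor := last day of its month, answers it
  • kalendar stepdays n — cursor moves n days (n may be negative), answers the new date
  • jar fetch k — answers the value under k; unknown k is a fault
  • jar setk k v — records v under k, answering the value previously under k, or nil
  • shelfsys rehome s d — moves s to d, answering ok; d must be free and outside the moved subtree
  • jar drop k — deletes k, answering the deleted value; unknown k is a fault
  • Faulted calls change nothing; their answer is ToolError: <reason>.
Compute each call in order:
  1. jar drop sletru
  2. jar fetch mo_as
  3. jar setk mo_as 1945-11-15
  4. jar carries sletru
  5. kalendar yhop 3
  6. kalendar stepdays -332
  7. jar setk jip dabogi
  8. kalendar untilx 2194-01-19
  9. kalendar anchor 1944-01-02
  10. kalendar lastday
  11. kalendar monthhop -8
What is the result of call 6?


Answer: 2193-04-08

Derivation:
Step: jar drop[k→sletru]
Result: ToolError: no such key sletru
Step: jar fetch[k→mo_as]
Result: mamimi
Step: jar setk[k→mo_as; v→1945-11-15]
Result: mamimi
Step: jar carries[k→sletru]
Result: no
Step: kalendar yhop[n→3]
Result: 2194-03-06
Step: kalendar stepdays[n→-332]
Result: 2193-04-08
Step: jar setk[k→jip; v→dabogi]
Result: -334
Step: kalendar untilx[d→2194-01-19]
Result: 286
Step: kalendar anchor[d→1944-01-02]
Result: 1944-01-02
Step: kalendar lastday[]
Result: 1944-01-31
Step: kalendar monthhop[n→-8]
Result: 1943-05-31


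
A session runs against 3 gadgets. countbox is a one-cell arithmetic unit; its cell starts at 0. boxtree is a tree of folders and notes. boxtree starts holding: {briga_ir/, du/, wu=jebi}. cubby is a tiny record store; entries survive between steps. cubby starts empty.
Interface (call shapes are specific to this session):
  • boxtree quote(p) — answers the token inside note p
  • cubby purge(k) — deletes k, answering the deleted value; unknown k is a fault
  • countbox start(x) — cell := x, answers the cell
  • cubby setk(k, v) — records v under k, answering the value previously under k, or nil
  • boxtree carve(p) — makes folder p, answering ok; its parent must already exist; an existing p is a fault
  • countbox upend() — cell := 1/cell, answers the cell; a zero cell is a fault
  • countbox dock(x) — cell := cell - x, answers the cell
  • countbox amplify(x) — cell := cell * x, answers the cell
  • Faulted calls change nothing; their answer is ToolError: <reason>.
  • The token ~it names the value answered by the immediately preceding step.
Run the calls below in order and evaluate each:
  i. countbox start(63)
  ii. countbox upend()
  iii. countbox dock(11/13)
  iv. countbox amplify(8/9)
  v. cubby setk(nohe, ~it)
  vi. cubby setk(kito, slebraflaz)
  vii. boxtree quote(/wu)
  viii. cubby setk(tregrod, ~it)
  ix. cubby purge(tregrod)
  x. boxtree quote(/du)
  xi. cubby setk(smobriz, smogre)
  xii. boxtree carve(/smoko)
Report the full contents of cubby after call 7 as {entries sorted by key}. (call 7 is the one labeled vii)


Answer: {kito=slebraflaz, nohe=-5440/7371}

Derivation:
→ countbox start(x: 63)
← 63
→ countbox upend()
← 1/63
→ countbox dock(x: 11/13)
← -680/819
→ countbox amplify(x: 8/9)
← -5440/7371
→ cubby setk(k: nohe, v: ~it)
← nil
→ cubby setk(k: kito, v: slebraflaz)
← nil
→ boxtree quote(p: /wu)
← jebi
→ cubby setk(k: tregrod, v: ~it)
← nil
→ cubby purge(k: tregrod)
← jebi
→ boxtree quote(p: /du)
← ToolError: is a directory
→ cubby setk(k: smobriz, v: smogre)
← nil
→ boxtree carve(p: /smoko)
← ok


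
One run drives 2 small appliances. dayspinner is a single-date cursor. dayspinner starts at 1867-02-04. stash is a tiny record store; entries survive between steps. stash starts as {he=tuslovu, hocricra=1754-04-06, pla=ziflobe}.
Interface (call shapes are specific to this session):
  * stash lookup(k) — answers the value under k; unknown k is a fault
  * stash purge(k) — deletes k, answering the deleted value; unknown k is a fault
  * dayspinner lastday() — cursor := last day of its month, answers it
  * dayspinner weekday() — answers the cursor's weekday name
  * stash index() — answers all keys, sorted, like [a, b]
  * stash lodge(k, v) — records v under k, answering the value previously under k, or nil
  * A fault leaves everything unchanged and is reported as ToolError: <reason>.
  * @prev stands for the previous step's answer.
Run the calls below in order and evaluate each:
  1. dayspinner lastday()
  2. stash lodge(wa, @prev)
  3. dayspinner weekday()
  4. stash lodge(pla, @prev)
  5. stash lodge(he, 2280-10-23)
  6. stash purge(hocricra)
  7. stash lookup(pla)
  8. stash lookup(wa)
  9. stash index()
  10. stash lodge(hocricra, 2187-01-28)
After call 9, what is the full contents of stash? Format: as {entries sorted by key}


==> dayspinner lastday()
<== 1867-02-28
==> stash lodge(k: wa, v: @prev)
<== nil
==> dayspinner weekday()
<== Thursday
==> stash lodge(k: pla, v: @prev)
<== ziflobe
==> stash lodge(k: he, v: 2280-10-23)
<== tuslovu
==> stash purge(k: hocricra)
<== 1754-04-06
==> stash lookup(k: pla)
<== Thursday
==> stash lookup(k: wa)
<== 1867-02-28
==> stash index()
<== [he, pla, wa]
==> stash lodge(k: hocricra, v: 2187-01-28)
<== nil

Answer: {he=2280-10-23, pla=Thursday, wa=1867-02-28}


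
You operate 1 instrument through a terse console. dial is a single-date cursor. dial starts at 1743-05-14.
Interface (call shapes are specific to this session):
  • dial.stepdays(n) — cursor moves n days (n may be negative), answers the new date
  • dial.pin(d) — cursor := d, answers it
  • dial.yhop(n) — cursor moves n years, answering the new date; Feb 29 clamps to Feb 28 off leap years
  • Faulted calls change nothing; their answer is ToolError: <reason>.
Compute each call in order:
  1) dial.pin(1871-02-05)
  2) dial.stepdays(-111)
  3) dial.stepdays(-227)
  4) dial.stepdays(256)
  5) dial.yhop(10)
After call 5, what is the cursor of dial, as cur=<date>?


Answer: cur=1880-11-15

Derivation:
[in] dial.pin d: 1871-02-05
[out] 1871-02-05
[in] dial.stepdays n: -111
[out] 1870-10-17
[in] dial.stepdays n: -227
[out] 1870-03-04
[in] dial.stepdays n: 256
[out] 1870-11-15
[in] dial.yhop n: 10
[out] 1880-11-15


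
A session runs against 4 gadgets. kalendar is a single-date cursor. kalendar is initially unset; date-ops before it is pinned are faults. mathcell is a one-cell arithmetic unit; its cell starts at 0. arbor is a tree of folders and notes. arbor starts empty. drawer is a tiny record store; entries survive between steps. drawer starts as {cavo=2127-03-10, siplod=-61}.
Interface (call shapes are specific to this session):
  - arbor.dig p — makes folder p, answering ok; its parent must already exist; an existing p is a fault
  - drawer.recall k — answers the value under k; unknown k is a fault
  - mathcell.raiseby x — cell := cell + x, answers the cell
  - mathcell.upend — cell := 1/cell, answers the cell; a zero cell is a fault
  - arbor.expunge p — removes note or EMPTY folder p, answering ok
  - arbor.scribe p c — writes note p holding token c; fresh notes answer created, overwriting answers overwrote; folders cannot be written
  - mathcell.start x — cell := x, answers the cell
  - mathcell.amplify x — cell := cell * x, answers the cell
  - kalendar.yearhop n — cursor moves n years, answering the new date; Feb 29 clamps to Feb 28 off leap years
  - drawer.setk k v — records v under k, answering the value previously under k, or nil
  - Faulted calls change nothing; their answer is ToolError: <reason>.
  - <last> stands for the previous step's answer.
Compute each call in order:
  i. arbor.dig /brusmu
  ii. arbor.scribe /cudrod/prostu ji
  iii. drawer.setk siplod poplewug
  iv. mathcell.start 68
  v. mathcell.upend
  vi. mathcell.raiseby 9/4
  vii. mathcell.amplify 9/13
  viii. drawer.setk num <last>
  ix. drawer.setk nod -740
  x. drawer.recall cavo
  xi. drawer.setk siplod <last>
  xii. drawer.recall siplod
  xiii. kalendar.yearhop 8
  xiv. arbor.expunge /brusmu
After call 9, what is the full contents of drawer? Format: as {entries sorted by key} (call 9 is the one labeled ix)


Answer: {cavo=2127-03-10, nod=-740, num=693/442, siplod=poplewug}

Derivation:
Do: arbor.dig[p=/brusmu]
See: ok
Do: arbor.scribe[p=/cudrod/prostu; c=ji]
See: ToolError: no parent
Do: drawer.setk[k=siplod; v=poplewug]
See: -61
Do: mathcell.start[x=68]
See: 68
Do: mathcell.upend[]
See: 1/68
Do: mathcell.raiseby[x=9/4]
See: 77/34
Do: mathcell.amplify[x=9/13]
See: 693/442
Do: drawer.setk[k=num; v=<last>]
See: nil
Do: drawer.setk[k=nod; v=-740]
See: nil
Do: drawer.recall[k=cavo]
See: 2127-03-10
Do: drawer.setk[k=siplod; v=<last>]
See: poplewug
Do: drawer.recall[k=siplod]
See: 2127-03-10
Do: kalendar.yearhop[n=8]
See: ToolError: no date set
Do: arbor.expunge[p=/brusmu]
See: ok


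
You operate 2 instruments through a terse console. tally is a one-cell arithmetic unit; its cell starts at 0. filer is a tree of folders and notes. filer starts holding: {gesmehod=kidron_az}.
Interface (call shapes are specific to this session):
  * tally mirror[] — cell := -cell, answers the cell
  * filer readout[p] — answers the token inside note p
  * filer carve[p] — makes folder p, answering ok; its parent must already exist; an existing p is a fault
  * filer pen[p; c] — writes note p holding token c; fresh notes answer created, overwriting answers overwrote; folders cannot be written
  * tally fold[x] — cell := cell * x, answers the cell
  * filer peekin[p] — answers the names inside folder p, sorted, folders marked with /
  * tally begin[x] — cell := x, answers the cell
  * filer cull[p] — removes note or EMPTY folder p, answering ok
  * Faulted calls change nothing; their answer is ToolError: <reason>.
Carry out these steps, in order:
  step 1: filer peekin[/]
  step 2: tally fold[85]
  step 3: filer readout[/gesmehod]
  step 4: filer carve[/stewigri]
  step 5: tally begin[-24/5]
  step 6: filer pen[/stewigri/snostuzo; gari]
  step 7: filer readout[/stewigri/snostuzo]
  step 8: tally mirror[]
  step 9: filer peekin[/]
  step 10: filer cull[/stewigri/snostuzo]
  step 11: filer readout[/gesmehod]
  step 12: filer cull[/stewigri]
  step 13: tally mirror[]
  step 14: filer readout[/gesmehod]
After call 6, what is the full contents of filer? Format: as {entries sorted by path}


-- 1. filer peekin(p→/) => [gesmehod]
-- 2. tally fold(x→85) => 0
-- 3. filer readout(p→/gesmehod) => kidron_az
-- 4. filer carve(p→/stewigri) => ok
-- 5. tally begin(x→-24/5) => -24/5
-- 6. filer pen(p→/stewigri/snostuzo, c→gari) => created
-- 7. filer readout(p→/stewigri/snostuzo) => gari
-- 8. tally mirror() => 24/5
-- 9. filer peekin(p→/) => [gesmehod, stewigri/]
-- 10. filer cull(p→/stewigri/snostuzo) => ok
-- 11. filer readout(p→/gesmehod) => kidron_az
-- 12. filer cull(p→/stewigri) => ok
-- 13. tally mirror() => -24/5
-- 14. filer readout(p→/gesmehod) => kidron_az

Answer: {gesmehod=kidron_az, stewigri/, stewigri/snostuzo=gari}


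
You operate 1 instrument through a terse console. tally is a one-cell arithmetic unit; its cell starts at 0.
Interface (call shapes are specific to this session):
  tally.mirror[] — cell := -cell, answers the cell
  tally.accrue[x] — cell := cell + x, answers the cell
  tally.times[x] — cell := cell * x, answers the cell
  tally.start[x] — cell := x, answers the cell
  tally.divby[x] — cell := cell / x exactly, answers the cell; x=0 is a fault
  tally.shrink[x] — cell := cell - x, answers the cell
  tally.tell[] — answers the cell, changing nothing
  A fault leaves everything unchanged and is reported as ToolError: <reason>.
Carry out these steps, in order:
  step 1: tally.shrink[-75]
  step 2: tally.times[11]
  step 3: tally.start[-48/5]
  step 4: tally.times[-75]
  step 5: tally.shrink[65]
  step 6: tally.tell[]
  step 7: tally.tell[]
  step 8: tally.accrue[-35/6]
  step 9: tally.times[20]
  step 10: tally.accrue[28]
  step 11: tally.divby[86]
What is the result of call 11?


% tally.shrink(x: -75) ~> 75
% tally.times(x: 11) ~> 825
% tally.start(x: -48/5) ~> -48/5
% tally.times(x: -75) ~> 720
% tally.shrink(x: 65) ~> 655
% tally.tell() ~> 655
% tally.tell() ~> 655
% tally.accrue(x: -35/6) ~> 3895/6
% tally.times(x: 20) ~> 38950/3
% tally.accrue(x: 28) ~> 39034/3
% tally.divby(x: 86) ~> 19517/129

Answer: 19517/129


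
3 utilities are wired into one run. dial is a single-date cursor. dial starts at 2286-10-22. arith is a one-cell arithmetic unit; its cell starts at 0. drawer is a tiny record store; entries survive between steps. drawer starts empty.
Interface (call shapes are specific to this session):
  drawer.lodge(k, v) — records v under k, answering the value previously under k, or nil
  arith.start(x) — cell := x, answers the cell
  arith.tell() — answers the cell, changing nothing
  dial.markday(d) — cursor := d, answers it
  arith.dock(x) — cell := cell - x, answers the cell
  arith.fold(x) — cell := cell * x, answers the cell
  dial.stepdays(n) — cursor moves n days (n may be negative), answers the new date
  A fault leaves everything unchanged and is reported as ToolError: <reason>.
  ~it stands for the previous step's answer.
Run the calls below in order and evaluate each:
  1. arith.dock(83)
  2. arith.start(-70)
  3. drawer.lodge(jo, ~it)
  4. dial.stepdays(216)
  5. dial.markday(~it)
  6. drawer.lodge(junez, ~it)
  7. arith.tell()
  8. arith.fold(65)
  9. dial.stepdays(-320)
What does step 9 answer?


Answer: 2286-07-10

Derivation:
-> arith.dock(x='83')
<- -83
-> arith.start(x='-70')
<- -70
-> drawer.lodge(k='jo', v='~it')
<- nil
-> dial.stepdays(n='216')
<- 2287-05-26
-> dial.markday(d='~it')
<- 2287-05-26
-> drawer.lodge(k='junez', v='~it')
<- nil
-> arith.tell()
<- -70
-> arith.fold(x='65')
<- -4550
-> dial.stepdays(n='-320')
<- 2286-07-10


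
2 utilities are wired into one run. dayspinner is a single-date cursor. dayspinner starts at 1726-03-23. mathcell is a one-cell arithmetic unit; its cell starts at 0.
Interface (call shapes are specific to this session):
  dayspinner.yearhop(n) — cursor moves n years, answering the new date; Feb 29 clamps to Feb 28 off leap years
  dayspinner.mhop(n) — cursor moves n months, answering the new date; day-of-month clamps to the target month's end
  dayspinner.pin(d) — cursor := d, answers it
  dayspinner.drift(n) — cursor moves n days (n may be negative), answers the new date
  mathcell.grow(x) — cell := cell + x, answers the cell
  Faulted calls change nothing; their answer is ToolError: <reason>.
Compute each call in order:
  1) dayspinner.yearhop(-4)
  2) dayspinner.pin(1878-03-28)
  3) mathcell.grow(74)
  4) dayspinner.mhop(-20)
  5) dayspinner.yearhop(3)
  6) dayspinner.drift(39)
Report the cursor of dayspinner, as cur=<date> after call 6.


Answer: cur=1879-09-05

Derivation:
> dayspinner.yearhop n='-4'
  1722-03-23
> dayspinner.pin d='1878-03-28'
  1878-03-28
> mathcell.grow x='74'
  74
> dayspinner.mhop n='-20'
  1876-07-28
> dayspinner.yearhop n='3'
  1879-07-28
> dayspinner.drift n='39'
  1879-09-05


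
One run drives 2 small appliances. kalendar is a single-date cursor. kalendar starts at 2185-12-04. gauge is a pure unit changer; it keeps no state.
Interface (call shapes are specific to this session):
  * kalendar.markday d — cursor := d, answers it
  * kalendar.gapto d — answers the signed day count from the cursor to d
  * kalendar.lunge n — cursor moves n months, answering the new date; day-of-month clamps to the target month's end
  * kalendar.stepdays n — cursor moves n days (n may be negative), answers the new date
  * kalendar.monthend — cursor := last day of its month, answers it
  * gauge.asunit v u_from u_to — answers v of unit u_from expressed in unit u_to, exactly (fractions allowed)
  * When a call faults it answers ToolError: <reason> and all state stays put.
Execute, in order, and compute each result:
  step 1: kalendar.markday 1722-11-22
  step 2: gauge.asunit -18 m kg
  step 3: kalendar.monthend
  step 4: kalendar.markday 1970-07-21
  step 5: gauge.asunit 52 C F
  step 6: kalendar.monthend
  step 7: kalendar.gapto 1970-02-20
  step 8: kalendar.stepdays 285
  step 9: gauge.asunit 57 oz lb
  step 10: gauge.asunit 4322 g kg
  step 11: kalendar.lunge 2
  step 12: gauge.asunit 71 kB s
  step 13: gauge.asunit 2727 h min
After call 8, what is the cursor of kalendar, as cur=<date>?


Answer: cur=1971-05-12

Derivation:
-- kalendar.markday(d='1722-11-22') -> 1722-11-22
-- gauge.asunit(v='-18', u_from='m', u_to='kg') -> ToolError: incompatible units
-- kalendar.monthend() -> 1722-11-30
-- kalendar.markday(d='1970-07-21') -> 1970-07-21
-- gauge.asunit(v='52', u_from='C', u_to='F') -> 628/5
-- kalendar.monthend() -> 1970-07-31
-- kalendar.gapto(d='1970-02-20') -> -161
-- kalendar.stepdays(n='285') -> 1971-05-12
-- gauge.asunit(v='57', u_from='oz', u_to='lb') -> 57/16
-- gauge.asunit(v='4322', u_from='g', u_to='kg') -> 2161/500
-- kalendar.lunge(n='2') -> 1971-07-12
-- gauge.asunit(v='71', u_from='kB', u_to='s') -> ToolError: incompatible units
-- gauge.asunit(v='2727', u_from='h', u_to='min') -> 163620


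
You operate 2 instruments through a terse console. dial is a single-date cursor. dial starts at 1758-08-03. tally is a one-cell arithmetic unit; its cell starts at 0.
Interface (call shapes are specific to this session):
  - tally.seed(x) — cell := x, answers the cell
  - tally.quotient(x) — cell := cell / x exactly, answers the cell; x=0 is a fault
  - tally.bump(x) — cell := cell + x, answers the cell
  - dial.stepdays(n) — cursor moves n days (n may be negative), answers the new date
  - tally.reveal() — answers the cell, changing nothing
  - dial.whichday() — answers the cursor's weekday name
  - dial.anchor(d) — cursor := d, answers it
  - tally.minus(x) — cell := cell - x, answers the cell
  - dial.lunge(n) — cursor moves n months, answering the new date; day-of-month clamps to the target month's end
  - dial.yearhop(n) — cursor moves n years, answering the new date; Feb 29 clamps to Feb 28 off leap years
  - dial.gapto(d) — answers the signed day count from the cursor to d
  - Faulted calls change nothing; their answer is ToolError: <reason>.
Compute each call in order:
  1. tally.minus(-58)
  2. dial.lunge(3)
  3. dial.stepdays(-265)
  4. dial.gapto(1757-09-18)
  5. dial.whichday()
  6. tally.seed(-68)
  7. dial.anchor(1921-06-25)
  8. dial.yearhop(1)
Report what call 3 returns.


>>> tally.minus x: -58
[out] 58
>>> dial.lunge n: 3
[out] 1758-11-03
>>> dial.stepdays n: -265
[out] 1758-02-11
>>> dial.gapto d: 1757-09-18
[out] -146
>>> dial.whichday
[out] Saturday
>>> tally.seed x: -68
[out] -68
>>> dial.anchor d: 1921-06-25
[out] 1921-06-25
>>> dial.yearhop n: 1
[out] 1922-06-25

Answer: 1758-02-11


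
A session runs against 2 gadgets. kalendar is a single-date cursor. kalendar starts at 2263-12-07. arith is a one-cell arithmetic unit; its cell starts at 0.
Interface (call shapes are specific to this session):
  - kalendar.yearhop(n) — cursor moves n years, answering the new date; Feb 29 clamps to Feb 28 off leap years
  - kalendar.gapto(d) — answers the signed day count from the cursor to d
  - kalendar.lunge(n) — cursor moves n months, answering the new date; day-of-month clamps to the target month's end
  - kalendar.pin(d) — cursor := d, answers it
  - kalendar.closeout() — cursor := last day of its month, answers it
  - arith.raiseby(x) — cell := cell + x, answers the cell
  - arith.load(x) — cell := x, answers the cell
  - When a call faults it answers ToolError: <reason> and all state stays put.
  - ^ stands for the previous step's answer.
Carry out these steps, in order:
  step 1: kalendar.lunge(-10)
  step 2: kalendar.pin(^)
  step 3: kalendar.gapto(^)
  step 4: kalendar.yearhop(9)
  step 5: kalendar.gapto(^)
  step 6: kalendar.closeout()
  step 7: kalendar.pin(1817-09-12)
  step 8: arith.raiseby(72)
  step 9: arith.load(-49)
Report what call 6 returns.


>>> kalendar.lunge n→-10
  2263-02-07
>>> kalendar.pin d→^
  2263-02-07
>>> kalendar.gapto d→^
  0
>>> kalendar.yearhop n→9
  2272-02-07
>>> kalendar.gapto d→^
  0
>>> kalendar.closeout
  2272-02-29
>>> kalendar.pin d→1817-09-12
  1817-09-12
>>> arith.raiseby x→72
  72
>>> arith.load x→-49
  -49

Answer: 2272-02-29


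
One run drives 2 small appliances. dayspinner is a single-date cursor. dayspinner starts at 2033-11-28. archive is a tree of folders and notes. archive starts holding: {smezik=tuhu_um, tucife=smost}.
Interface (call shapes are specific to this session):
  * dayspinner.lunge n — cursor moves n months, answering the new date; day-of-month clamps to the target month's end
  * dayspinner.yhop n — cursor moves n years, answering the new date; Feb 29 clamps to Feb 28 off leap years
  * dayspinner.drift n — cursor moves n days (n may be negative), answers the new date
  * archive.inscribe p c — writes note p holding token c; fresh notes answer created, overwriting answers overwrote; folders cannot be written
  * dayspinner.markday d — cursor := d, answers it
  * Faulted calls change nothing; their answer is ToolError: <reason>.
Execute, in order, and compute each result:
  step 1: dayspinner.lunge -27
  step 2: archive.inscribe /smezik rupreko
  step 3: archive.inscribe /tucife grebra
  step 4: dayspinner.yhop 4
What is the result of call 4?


Answer: 2035-08-28

Derivation:
;; dayspinner.lunge(n=-27) => 2031-08-28
;; archive.inscribe(p=/smezik, c=rupreko) => overwrote
;; archive.inscribe(p=/tucife, c=grebra) => overwrote
;; dayspinner.yhop(n=4) => 2035-08-28


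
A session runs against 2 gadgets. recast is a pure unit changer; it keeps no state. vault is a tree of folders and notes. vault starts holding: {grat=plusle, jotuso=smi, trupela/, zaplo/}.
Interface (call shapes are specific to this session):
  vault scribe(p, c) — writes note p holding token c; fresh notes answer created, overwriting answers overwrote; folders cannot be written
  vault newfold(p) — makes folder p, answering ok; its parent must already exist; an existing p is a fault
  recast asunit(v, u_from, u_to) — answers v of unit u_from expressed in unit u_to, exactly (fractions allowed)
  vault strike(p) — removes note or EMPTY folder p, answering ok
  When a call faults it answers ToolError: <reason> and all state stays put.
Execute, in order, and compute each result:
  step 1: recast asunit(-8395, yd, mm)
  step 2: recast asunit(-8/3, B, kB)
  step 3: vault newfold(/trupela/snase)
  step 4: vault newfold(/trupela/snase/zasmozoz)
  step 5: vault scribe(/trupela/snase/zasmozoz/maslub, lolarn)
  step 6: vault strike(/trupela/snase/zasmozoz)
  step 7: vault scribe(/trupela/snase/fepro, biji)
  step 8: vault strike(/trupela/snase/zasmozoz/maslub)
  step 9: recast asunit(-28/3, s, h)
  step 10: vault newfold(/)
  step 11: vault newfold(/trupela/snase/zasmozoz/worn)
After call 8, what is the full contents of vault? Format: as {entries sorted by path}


Answer: {grat=plusle, jotuso=smi, trupela/, trupela/snase/, trupela/snase/fepro=biji, trupela/snase/zasmozoz/, zaplo/}

Derivation:
Step: recast asunit[-8395; yd; mm]
Result: -7676388
Step: recast asunit[-8/3; B; kB]
Result: -1/375
Step: vault newfold[/trupela/snase]
Result: ok
Step: vault newfold[/trupela/snase/zasmozoz]
Result: ok
Step: vault scribe[/trupela/snase/zasmozoz/maslub; lolarn]
Result: created
Step: vault strike[/trupela/snase/zasmozoz]
Result: ToolError: not empty
Step: vault scribe[/trupela/snase/fepro; biji]
Result: created
Step: vault strike[/trupela/snase/zasmozoz/maslub]
Result: ok
Step: recast asunit[-28/3; s; h]
Result: -7/2700
Step: vault newfold[/]
Result: ToolError: exists
Step: vault newfold[/trupela/snase/zasmozoz/worn]
Result: ok


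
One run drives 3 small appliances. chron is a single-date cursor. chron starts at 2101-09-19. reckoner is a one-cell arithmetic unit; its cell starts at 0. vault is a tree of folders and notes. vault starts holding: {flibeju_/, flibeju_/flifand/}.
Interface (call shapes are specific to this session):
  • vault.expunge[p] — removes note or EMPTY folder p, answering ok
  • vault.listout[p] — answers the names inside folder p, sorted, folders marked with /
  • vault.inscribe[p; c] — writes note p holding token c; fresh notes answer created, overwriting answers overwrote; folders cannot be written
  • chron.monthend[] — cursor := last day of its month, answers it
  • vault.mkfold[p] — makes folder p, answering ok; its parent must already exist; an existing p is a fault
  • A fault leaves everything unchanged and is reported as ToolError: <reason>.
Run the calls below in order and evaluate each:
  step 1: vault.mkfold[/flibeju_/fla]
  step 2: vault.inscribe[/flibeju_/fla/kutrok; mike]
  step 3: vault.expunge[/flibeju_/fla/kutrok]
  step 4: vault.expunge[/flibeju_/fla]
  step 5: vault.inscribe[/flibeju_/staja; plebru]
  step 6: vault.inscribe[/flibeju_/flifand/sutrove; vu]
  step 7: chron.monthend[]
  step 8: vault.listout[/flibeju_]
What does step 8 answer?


I invoke vault.mkfold using p=/flibeju_/fla, yielding ok.
Invoking vault.inscribe using p=/flibeju_/fla/kutrok, c=mike, which returns created.
I use vault.expunge using p=/flibeju_/fla/kutrok, and observe ok.
I try vault.expunge using p=/flibeju_/fla, — result: ok.
I try vault.inscribe using p=/flibeju_/staja, c=plebru, and see created.
Invoking vault.inscribe using p=/flibeju_/flifand/sutrove, c=vu, giving created.
I use chron.monthend(): 2101-09-30.
Using vault.listout using p=/flibeju_, giving [flifand/, staja].

Answer: [flifand/, staja]
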